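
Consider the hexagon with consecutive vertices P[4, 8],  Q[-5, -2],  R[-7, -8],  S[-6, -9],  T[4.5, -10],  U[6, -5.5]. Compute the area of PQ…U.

139.375

P→Q: (4)(-2) − (-5)(8) = 32
Q→R: (-5)(-8) − (-7)(-2) = 26
R→S: (-7)(-9) − (-6)(-8) = 15
S→T: (-6)(-10) − (4.5)(-9) = 100.5
T→U: (4.5)(-5.5) − (6)(-10) = 35.25
U→P: (6)(8) − (4)(-5.5) = 70
Σ = 278.75
Area = |Σ|/2 = 139.375.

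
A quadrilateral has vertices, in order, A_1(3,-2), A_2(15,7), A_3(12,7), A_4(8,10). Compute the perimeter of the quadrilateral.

|A_1A_2| = √((12)² + (9)²) = √225 = 15
|A_2A_3| = √((-3)² + (0)²) = √9 = 3
|A_3A_4| = √((-4)² + (3)²) = √25 = 5
|A_4A_1| = √((-5)² + (-12)²) = √169 = 13
Perimeter = 15 + 3 + 5 + 13 = 36.

36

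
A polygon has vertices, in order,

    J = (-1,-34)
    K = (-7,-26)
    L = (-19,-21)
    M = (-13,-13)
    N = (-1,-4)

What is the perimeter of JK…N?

|JK| = √((-6)² + (8)²) = √100 = 10
|KL| = √((-12)² + (5)²) = √169 = 13
|LM| = √((6)² + (8)²) = √100 = 10
|MN| = √((12)² + (9)²) = √225 = 15
|NJ| = √((0)² + (-30)²) = √900 = 30
Perimeter = 10 + 13 + 10 + 15 + 30 = 78.

78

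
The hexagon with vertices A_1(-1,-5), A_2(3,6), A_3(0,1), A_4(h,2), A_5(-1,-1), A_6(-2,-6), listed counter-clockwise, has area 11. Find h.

0

The doubled signed area Σ (x_i y_{i+1} − x_{i+1} y_i) is linear in h.
With h=0 it equals 22; the coefficient of h is -2 (from the two edges through A_4).
So -2·h + 22 = 2·11 = 22 ⇒ h = 0.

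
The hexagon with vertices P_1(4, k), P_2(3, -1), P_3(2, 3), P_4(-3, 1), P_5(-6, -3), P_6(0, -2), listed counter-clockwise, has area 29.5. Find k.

-2

The doubled signed area Σ (x_i y_{i+1} − x_{i+1} y_i) is linear in k.
With k=0 it equals 53; the coefficient of k is -3 (from the two edges through P_1).
So -3·k + 53 = 2·29.5 = 59 ⇒ k = -2.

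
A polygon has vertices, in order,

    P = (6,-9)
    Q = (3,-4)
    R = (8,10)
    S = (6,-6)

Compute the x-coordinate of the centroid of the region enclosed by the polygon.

1019/183

Apply the shoelace (surveyor's) formula. First the cross-terms c_i = x_i·y_{i+1} − x_{i+1}·y_i:
  3, 62, -108, -18  ⇒  2A = -61, A = -30.5.
Then Σ (x_i + x_{i+1})·c_i = -1019, so x̄ = -1019 / (6·(-30.5)) = 1019/183.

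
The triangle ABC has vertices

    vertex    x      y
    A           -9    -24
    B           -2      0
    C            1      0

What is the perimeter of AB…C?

|AB| = √((7)² + (24)²) = √625 = 25
|BC| = √((3)² + (0)²) = √9 = 3
|CA| = √((-10)² + (-24)²) = √676 = 26
Perimeter = 25 + 3 + 26 = 54.

54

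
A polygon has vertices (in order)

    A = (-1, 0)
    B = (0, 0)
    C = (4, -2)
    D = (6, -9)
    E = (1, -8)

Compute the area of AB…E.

A→B: (-1)(0) − (0)(0) = 0
B→C: (0)(-2) − (4)(0) = 0
C→D: (4)(-9) − (6)(-2) = -24
D→E: (6)(-8) − (1)(-9) = -39
E→A: (1)(0) − (-1)(-8) = -8
Σ = -71
Area = |Σ|/2 = 35.5.

35.5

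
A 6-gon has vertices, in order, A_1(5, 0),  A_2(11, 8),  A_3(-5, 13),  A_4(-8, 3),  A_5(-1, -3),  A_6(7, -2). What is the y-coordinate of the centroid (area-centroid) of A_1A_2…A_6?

Apply the shoelace formula. First the cross-terms c_i = x_i·y_{i+1} − x_{i+1}·y_i:
  40, 183, 89, 27, 23, 10  ⇒  2A = 372, A = 186.
Then Σ (y_i + y_{i+1})·c_i = 5452, so ȳ = 5452 / (6·186) = 1363/279.

1363/279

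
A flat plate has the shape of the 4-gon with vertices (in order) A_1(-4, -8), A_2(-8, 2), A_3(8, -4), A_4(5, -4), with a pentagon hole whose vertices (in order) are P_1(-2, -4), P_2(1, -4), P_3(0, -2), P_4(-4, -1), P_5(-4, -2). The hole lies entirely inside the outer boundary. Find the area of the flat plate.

Outer boundary:
Apply the shoelace formula: 2A = Σ (x_i·y_{i+1} − x_{i+1}·y_i), indices taken mod 4.
Σ = (-72) + (16) + (-12) + (-56) = -124
Area = |Σ|/2 = 62.
Hole:
Apply the shoelace (surveyor's) formula: 2A = Σ (x_i·y_{i+1} − x_{i+1}·y_i), indices taken mod 5.
Σ = (12) + (-2) + (-8) + (4) + (12) = 18
Area = |Σ|/2 = 9.
Net area = 62 − 9 = 53.

53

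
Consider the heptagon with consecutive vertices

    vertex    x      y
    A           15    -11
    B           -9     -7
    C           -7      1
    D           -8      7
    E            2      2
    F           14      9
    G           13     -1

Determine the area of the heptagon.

Apply the shoelace formula: 2A = Σ (x_i·y_{i+1} − x_{i+1}·y_i), indices taken mod 7.
A→B: (15)(-7) − (-9)(-11) = -204
B→C: (-9)(1) − (-7)(-7) = -58
C→D: (-7)(7) − (-8)(1) = -41
D→E: (-8)(2) − (2)(7) = -30
E→F: (2)(9) − (14)(2) = -10
F→G: (14)(-1) − (13)(9) = -131
G→A: (13)(-11) − (15)(-1) = -128
Σ = -602
Area = |Σ|/2 = 301.

301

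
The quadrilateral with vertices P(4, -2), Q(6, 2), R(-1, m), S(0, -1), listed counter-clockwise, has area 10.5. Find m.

-1

Write out the shoelace sum; only the two edges meeting at R involve m:
2·Area = [(6·m − (-1)·2) + ((-1)·(-1) − 0·m)] + 24
       = 6·m + 27 = 21
⇒ m = -1.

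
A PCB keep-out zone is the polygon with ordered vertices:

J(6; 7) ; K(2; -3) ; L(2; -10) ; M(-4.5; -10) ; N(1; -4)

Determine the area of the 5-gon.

26

Apply Gauss's area formula: 2A = Σ (x_i·y_{i+1} − x_{i+1}·y_i), indices taken mod 5.
Σ = (-32) + (-14) + (-65) + (28) + (31) = -52
Area = |Σ|/2 = 26.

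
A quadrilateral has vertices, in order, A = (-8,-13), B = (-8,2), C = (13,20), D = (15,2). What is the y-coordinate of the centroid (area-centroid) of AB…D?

Apply Gauss's area formula. First the cross-terms c_i = x_i·y_{i+1} − x_{i+1}·y_i:
  -120, -186, -274, -179  ⇒  2A = -759, A = -379.5.
Then Σ (y_i + y_{i+1})·c_i = -6831, so ȳ = -6831 / (6·(-379.5)) = 3.

3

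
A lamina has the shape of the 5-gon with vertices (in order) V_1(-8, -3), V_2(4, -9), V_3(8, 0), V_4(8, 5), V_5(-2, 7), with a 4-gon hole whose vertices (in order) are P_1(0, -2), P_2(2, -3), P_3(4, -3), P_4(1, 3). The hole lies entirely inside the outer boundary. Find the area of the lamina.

150.5

Outer boundary:
Apply Gauss's area formula: 2A = Σ (x_i·y_{i+1} − x_{i+1}·y_i), indices taken mod 5.
V_1→V_2: (-8)(-9) − (4)(-3) = 84
V_2→V_3: (4)(0) − (8)(-9) = 72
V_3→V_4: (8)(5) − (8)(0) = 40
V_4→V_5: (8)(7) − (-2)(5) = 66
V_5→V_1: (-2)(-3) − (-8)(7) = 62
Σ = 324
Area = |Σ|/2 = 162.
Hole:
Apply the shoelace (surveyor's) formula: 2A = Σ (x_i·y_{i+1} − x_{i+1}·y_i), indices taken mod 4.
P_1→P_2: (0)(-3) − (2)(-2) = 4
P_2→P_3: (2)(-3) − (4)(-3) = 6
P_3→P_4: (4)(3) − (1)(-3) = 15
P_4→P_1: (1)(-2) − (0)(3) = -2
Σ = 23
Area = |Σ|/2 = 11.5.
Net area = 162 − 11.5 = 150.5.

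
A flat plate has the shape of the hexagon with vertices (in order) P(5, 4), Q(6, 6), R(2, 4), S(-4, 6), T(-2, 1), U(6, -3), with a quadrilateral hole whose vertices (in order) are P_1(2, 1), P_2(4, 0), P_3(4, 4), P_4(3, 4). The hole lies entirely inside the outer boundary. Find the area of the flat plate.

41

Outer boundary:
Apply the shoelace formula: 2A = Σ (x_i·y_{i+1} − x_{i+1}·y_i), indices taken mod 6.
Cross-terms: 6, 12, 28, 8, 0, 39  ⇒  Σ = 93
Area = |Σ|/2 = 46.5.
Hole:
Apply the surveyor's formula: 2A = Σ (x_i·y_{i+1} − x_{i+1}·y_i), indices taken mod 4.
Σ = (-4) + (16) + (4) + (-5) = 11
Area = |Σ|/2 = 5.5.
Net area = 46.5 − 5.5 = 41.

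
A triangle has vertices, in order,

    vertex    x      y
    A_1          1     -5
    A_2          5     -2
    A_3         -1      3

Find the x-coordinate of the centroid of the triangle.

5/3

Apply Gauss's area formula. First the cross-terms c_i = x_i·y_{i+1} − x_{i+1}·y_i:
  23, 13, 2  ⇒  2A = 38, A = 19.
Then Σ (x_i + x_{i+1})·c_i = 190, so x̄ = 190 / (6·19) = 5/3.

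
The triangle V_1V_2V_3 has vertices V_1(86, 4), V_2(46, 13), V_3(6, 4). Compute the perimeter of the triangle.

|V_1V_2| = √((-40)² + (9)²) = √1681 = 41
|V_2V_3| = √((-40)² + (-9)²) = √1681 = 41
|V_3V_1| = √((80)² + (0)²) = √6400 = 80
Perimeter = 41 + 41 + 80 = 162.

162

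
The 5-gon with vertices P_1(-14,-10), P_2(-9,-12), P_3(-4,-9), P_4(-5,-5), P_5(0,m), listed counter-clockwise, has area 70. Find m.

The doubled signed area Σ (x_i y_{i+1} − x_{i+1} y_i) is linear in m.
With m=0 it equals 86; the coefficient of m is 9 (from the two edges through P_5).
So 9·m + 86 = 2·70 = 140 ⇒ m = 6.

6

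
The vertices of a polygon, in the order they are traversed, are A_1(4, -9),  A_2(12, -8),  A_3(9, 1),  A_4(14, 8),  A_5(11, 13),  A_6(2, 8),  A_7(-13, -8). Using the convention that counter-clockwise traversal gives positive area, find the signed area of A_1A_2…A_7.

Apply the surveyor's formula: 2A = Σ (x_i·y_{i+1} − x_{i+1}·y_i), indices taken mod 7.
A_1→A_2: (4)(-8) − (12)(-9) = 76
A_2→A_3: (12)(1) − (9)(-8) = 84
A_3→A_4: (9)(8) − (14)(1) = 58
A_4→A_5: (14)(13) − (11)(8) = 94
A_5→A_6: (11)(8) − (2)(13) = 62
A_6→A_7: (2)(-8) − (-13)(8) = 88
A_7→A_1: (-13)(-9) − (4)(-8) = 149
Σ = 611
Signed area = Σ/2 = 305.5 (positive ⇒ counter-clockwise traversal).

305.5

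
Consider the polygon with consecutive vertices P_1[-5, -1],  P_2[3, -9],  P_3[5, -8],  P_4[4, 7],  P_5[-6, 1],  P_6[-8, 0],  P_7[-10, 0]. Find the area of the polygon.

Apply the shoelace formula: 2A = Σ (x_i·y_{i+1} − x_{i+1}·y_i), indices taken mod 7.
Cross-terms: 48, 21, 67, 46, 8, 0, 10  ⇒  Σ = 200
Area = |Σ|/2 = 100.

100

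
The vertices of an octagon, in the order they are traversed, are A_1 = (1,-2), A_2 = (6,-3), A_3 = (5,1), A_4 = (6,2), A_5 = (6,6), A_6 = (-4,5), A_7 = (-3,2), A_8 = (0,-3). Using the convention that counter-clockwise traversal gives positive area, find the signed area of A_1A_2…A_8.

65.5

Apply Gauss's area formula: 2A = Σ (x_i·y_{i+1} − x_{i+1}·y_i), indices taken mod 8.
Cross-terms: 9, 21, 4, 24, 54, 7, 9, 3  ⇒  Σ = 131
Signed area = Σ/2 = 65.5 (positive ⇒ counter-clockwise traversal).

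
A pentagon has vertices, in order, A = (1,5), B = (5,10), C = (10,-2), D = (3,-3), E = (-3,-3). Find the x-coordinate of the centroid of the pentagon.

Apply the shoelace formula. First the cross-terms c_i = x_i·y_{i+1} − x_{i+1}·y_i:
  -15, -110, -24, -18, -12  ⇒  2A = -179, A = -89.5.
Then Σ (x_i + x_{i+1})·c_i = -2028, so x̄ = -2028 / (6·(-89.5)) = 676/179.

676/179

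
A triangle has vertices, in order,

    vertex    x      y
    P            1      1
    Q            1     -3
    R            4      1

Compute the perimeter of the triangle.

|PQ| = √((0)² + (-4)²) = √16 = 4
|QR| = √((3)² + (4)²) = √25 = 5
|RP| = √((-3)² + (0)²) = √9 = 3
Perimeter = 4 + 5 + 3 = 12.

12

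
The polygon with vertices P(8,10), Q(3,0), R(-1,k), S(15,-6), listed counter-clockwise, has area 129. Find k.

The doubled signed area Σ (x_i y_{i+1} − x_{i+1} y_i) is linear in k.
With k=0 it equals 174; the coefficient of k is -12 (from the two edges through R).
So -12·k + 174 = 2·129 = 258 ⇒ k = -7.

-7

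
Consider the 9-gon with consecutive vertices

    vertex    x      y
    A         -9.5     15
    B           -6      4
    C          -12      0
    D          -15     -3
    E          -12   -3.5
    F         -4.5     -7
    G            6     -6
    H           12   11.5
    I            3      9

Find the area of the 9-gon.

A→B: (-9.5)(4) − (-6)(15) = 52
B→C: (-6)(0) − (-12)(4) = 48
C→D: (-12)(-3) − (-15)(0) = 36
D→E: (-15)(-3.5) − (-12)(-3) = 16.5
E→F: (-12)(-7) − (-4.5)(-3.5) = 68.25
F→G: (-4.5)(-6) − (6)(-7) = 69
G→H: (6)(11.5) − (12)(-6) = 141
H→I: (12)(9) − (3)(11.5) = 73.5
I→A: (3)(15) − (-9.5)(9) = 130.5
Σ = 634.75
Area = |Σ|/2 = 317.375.

317.375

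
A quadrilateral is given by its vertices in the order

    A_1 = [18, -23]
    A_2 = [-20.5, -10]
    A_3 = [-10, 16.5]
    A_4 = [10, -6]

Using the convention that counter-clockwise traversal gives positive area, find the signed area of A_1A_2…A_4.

Cross-terms: -651.5, -438.25, -105, -122  ⇒  Σ = -1316.75
Signed area = Σ/2 = -658.375 (negative ⇒ clockwise traversal).

-658.375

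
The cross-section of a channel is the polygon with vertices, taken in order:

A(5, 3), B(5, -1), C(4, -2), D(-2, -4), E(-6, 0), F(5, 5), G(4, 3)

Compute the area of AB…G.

54

Apply the surveyor's formula: 2A = Σ (x_i·y_{i+1} − x_{i+1}·y_i), indices taken mod 7.
Σ = (-20) + (-6) + (-20) + (-24) + (-30) + (-5) + (-3) = -108
Area = |Σ|/2 = 54.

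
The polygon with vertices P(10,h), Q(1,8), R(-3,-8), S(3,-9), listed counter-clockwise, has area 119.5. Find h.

1

The doubled signed area Σ (x_i y_{i+1} − x_{i+1} y_i) is linear in h.
With h=0 it equals 237; the coefficient of h is 2 (from the two edges through P).
So 2·h + 237 = 2·119.5 = 239 ⇒ h = 1.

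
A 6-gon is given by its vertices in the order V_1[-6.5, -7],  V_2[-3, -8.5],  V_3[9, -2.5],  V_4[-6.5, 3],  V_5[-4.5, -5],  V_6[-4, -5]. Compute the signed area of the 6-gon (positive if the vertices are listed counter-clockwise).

86.5

V_1→V_2: (-6.5)(-8.5) − (-3)(-7) = 34.25
V_2→V_3: (-3)(-2.5) − (9)(-8.5) = 84
V_3→V_4: (9)(3) − (-6.5)(-2.5) = 10.75
V_4→V_5: (-6.5)(-5) − (-4.5)(3) = 46
V_5→V_6: (-4.5)(-5) − (-4)(-5) = 2.5
V_6→V_1: (-4)(-7) − (-6.5)(-5) = -4.5
Σ = 173
Signed area = Σ/2 = 86.5 (positive ⇒ counter-clockwise traversal).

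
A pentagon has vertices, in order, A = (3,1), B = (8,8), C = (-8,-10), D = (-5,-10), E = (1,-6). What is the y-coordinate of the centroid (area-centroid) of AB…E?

-1159/267

Apply the shoelace (surveyor's) formula. First the cross-terms c_i = x_i·y_{i+1} − x_{i+1}·y_i:
  16, -16, 30, 40, 19  ⇒  2A = 89, A = 44.5.
Then Σ (y_i + y_{i+1})·c_i = -1159, so ȳ = -1159 / (6·44.5) = -1159/267.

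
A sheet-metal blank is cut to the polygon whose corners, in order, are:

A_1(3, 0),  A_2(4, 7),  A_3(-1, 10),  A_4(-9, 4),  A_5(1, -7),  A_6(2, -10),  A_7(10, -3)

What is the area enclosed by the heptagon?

Σ = (21) + (47) + (86) + (59) + (4) + (94) + (9) = 320
Area = |Σ|/2 = 160.

160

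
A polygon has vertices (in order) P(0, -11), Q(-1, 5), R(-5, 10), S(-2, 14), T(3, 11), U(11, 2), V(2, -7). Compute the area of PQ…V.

Σ = (-11) + (15) + (-50) + (-64) + (-115) + (-81) + (-22) = -328
Area = |Σ|/2 = 164.

164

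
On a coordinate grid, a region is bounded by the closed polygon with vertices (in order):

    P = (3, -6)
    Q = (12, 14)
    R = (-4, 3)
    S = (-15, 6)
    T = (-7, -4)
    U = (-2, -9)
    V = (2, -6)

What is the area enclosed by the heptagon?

Apply the shoelace (surveyor's) formula: 2A = Σ (x_i·y_{i+1} − x_{i+1}·y_i), indices taken mod 7.
P→Q: (3)(14) − (12)(-6) = 114
Q→R: (12)(3) − (-4)(14) = 92
R→S: (-4)(6) − (-15)(3) = 21
S→T: (-15)(-4) − (-7)(6) = 102
T→U: (-7)(-9) − (-2)(-4) = 55
U→V: (-2)(-6) − (2)(-9) = 30
V→P: (2)(-6) − (3)(-6) = 6
Σ = 420
Area = |Σ|/2 = 210.

210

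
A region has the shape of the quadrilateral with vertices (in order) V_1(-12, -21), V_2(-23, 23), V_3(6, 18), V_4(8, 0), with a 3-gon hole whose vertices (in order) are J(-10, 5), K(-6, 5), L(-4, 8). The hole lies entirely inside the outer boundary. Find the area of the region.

Outer boundary:
Apply the surveyor's formula: 2A = Σ (x_i·y_{i+1} − x_{i+1}·y_i), indices taken mod 4.
Σ = (-759) + (-552) + (-144) + (-168) = -1623
Area = |Σ|/2 = 811.5.
Hole:
Apply Gauss's area formula: 2A = Σ (x_i·y_{i+1} − x_{i+1}·y_i), indices taken mod 3.
Σ = (-20) + (-28) + (60) = 12
Area = |Σ|/2 = 6.
Net area = 811.5 − 6 = 805.5.

805.5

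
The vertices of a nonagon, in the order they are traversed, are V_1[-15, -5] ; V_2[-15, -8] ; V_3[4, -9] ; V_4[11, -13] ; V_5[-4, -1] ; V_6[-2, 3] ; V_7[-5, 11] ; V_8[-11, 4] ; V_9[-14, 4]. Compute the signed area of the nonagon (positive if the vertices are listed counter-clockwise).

209

Cross-terms: 45, 167, 47, -63, -14, -7, 101, 12, 130  ⇒  Σ = 418
Signed area = Σ/2 = 209 (positive ⇒ counter-clockwise traversal).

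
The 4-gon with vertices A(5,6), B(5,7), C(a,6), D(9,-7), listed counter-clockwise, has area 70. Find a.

-5

The doubled signed area Σ (x_i y_{i+1} − x_{i+1} y_i) is linear in a.
With a=0 it equals 70; the coefficient of a is -14 (from the two edges through C).
So -14·a + 70 = 2·70 = 140 ⇒ a = -5.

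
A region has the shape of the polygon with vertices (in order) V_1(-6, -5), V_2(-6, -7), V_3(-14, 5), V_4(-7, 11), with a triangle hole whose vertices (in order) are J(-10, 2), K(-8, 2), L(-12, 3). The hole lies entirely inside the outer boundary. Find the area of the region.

66

Outer boundary:
Σ = (12) + (-128) + (-119) + (101) = -134
Area = |Σ|/2 = 67.
Hole:
Apply Gauss's area formula: 2A = Σ (x_i·y_{i+1} − x_{i+1}·y_i), indices taken mod 3.
J→K: (-10)(2) − (-8)(2) = -4
K→L: (-8)(3) − (-12)(2) = 0
L→J: (-12)(2) − (-10)(3) = 6
Σ = 2
Area = |Σ|/2 = 1.
Net area = 67 − 1 = 66.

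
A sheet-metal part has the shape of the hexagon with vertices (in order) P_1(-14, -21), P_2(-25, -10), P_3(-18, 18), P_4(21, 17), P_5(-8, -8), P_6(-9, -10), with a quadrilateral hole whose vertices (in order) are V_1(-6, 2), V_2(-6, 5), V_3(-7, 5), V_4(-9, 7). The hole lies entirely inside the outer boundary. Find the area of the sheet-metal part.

833.5

Outer boundary:
Cross-terms: -385, -630, -684, -32, 8, 49  ⇒  Σ = -1674
Area = |Σ|/2 = 837.
Hole:
Apply the shoelace (surveyor's) formula: 2A = Σ (x_i·y_{i+1} − x_{i+1}·y_i), indices taken mod 4.
V_1→V_2: (-6)(5) − (-6)(2) = -18
V_2→V_3: (-6)(5) − (-7)(5) = 5
V_3→V_4: (-7)(7) − (-9)(5) = -4
V_4→V_1: (-9)(2) − (-6)(7) = 24
Σ = 7
Area = |Σ|/2 = 3.5.
Net area = 837 − 3.5 = 833.5.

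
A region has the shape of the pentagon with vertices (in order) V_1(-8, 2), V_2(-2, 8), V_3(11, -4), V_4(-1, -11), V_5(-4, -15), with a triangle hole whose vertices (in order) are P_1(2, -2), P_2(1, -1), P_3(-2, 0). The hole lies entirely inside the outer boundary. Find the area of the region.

210

Outer boundary:
Σ = (-60) + (-80) + (-125) + (-29) + (-128) = -422
Area = |Σ|/2 = 211.
Hole:
Cross-terms: 0, -2, 4  ⇒  Σ = 2
Area = |Σ|/2 = 1.
Net area = 211 − 1 = 210.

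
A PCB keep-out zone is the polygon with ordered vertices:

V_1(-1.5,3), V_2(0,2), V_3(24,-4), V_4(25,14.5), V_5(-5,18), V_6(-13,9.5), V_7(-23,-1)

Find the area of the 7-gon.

Apply the shoelace formula: 2A = Σ (x_i·y_{i+1} − x_{i+1}·y_i), indices taken mod 7.
Cross-terms: -3, -48, 448, 522.5, 186.5, 231.5, -70.5  ⇒  Σ = 1267
Area = |Σ|/2 = 633.5.

633.5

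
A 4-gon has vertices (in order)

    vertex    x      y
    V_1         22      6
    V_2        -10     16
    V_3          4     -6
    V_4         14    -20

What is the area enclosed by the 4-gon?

Apply the shoelace formula: 2A = Σ (x_i·y_{i+1} − x_{i+1}·y_i), indices taken mod 4.
V_1→V_2: (22)(16) − (-10)(6) = 412
V_2→V_3: (-10)(-6) − (4)(16) = -4
V_3→V_4: (4)(-20) − (14)(-6) = 4
V_4→V_1: (14)(6) − (22)(-20) = 524
Σ = 936
Area = |Σ|/2 = 468.

468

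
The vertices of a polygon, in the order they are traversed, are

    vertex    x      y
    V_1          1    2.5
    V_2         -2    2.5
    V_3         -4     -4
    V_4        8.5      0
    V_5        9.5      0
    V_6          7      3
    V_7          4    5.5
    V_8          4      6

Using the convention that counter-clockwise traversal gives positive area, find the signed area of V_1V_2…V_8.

60.25

Apply Gauss's area formula: 2A = Σ (x_i·y_{i+1} − x_{i+1}·y_i), indices taken mod 8.
Σ = (7.5) + (18) + (34) + (0) + (28.5) + (26.5) + (2) + (4) = 120.5
Signed area = Σ/2 = 60.25 (positive ⇒ counter-clockwise traversal).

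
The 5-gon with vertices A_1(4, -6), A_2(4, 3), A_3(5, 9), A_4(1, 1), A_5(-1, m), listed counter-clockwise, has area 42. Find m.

Write out the shoelace sum; only the two edges meeting at A_5 involve m:
2·Area = [(1·m − (-1)·1) + ((-1)·(-6) − 4·m)] + 53
       = -3·m + 60 = 84
⇒ m = -8.

-8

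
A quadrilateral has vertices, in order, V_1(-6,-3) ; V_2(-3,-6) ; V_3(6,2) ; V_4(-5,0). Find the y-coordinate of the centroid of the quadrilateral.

-194/123

Apply Gauss's area formula. First the cross-terms c_i = x_i·y_{i+1} − x_{i+1}·y_i:
  27, 30, 10, 15  ⇒  2A = 82, A = 41.
Then Σ (y_i + y_{i+1})·c_i = -388, so ȳ = -388 / (6·41) = -194/123.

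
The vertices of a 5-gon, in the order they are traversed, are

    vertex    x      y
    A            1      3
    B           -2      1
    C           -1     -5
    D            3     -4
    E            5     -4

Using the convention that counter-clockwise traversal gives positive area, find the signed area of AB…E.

32

Apply the shoelace (surveyor's) formula: 2A = Σ (x_i·y_{i+1} − x_{i+1}·y_i), indices taken mod 5.
Cross-terms: 7, 11, 19, 8, 19  ⇒  Σ = 64
Signed area = Σ/2 = 32 (positive ⇒ counter-clockwise traversal).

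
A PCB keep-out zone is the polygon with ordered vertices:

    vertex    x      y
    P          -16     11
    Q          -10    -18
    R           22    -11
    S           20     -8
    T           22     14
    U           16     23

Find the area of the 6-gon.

Apply Gauss's area formula: 2A = Σ (x_i·y_{i+1} − x_{i+1}·y_i), indices taken mod 6.
Cross-terms: 398, 506, 44, 456, 282, 544  ⇒  Σ = 2230
Area = |Σ|/2 = 1115.

1115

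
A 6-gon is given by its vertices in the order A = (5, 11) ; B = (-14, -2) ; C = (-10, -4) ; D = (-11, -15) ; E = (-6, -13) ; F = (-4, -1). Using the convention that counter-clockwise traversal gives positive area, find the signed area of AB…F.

127

Σ = (144) + (36) + (106) + (53) + (-46) + (-39) = 254
Signed area = Σ/2 = 127 (positive ⇒ counter-clockwise traversal).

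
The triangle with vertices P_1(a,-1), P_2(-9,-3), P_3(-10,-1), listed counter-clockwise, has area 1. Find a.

Write out the shoelace sum; only the two edges meeting at P_1 involve a:
2·Area = [((-10)·(-1) − a·(-1)) + (a·(-3) − (-9)·(-1))] + -21
       = -2·a + -20 = 2
⇒ a = -11.

-11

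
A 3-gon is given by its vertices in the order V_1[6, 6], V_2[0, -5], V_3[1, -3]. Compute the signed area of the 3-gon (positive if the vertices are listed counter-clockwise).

Apply the shoelace (surveyor's) formula: 2A = Σ (x_i·y_{i+1} − x_{i+1}·y_i), indices taken mod 3.
Σ = (-30) + (5) + (24) = -1
Signed area = Σ/2 = -0.5 (negative ⇒ clockwise traversal).

-0.5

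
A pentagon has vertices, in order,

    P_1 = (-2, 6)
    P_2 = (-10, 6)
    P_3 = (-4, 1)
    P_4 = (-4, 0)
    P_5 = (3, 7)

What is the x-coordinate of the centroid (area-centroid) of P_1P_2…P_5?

-124/35

Apply the surveyor's formula. First the cross-terms c_i = x_i·y_{i+1} − x_{i+1}·y_i:
  48, 14, 4, -28, 32  ⇒  2A = 70, A = 35.
Then Σ (x_i + x_{i+1})·c_i = -744, so x̄ = -744 / (6·35) = -124/35.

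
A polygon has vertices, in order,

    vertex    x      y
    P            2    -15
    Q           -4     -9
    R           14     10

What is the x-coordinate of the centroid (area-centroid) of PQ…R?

4

Apply the surveyor's formula. First the cross-terms c_i = x_i·y_{i+1} − x_{i+1}·y_i:
  -78, 86, -230  ⇒  2A = -222, A = -111.
Then Σ (x_i + x_{i+1})·c_i = -2664, so x̄ = -2664 / (6·(-111)) = 4.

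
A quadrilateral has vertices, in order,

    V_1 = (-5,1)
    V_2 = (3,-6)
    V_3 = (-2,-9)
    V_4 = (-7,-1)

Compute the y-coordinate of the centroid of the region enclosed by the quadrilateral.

-212/51

Apply the shoelace (surveyor's) formula. First the cross-terms c_i = x_i·y_{i+1} − x_{i+1}·y_i:
  27, -39, -61, -12  ⇒  2A = -85, A = -42.5.
Then Σ (y_i + y_{i+1})·c_i = 1060, so ȳ = 1060 / (6·(-42.5)) = -212/51.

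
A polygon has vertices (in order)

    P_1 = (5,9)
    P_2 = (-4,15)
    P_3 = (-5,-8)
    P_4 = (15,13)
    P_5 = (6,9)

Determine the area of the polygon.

Σ = (111) + (107) + (55) + (57) + (9) = 339
Area = |Σ|/2 = 169.5.

169.5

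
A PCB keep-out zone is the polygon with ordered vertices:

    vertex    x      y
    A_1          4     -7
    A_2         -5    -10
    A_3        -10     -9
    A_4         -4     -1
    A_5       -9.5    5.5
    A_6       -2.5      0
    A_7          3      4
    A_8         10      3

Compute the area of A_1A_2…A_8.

148.375

Apply the shoelace (surveyor's) formula: 2A = Σ (x_i·y_{i+1} − x_{i+1}·y_i), indices taken mod 8.
A_1→A_2: (4)(-10) − (-5)(-7) = -75
A_2→A_3: (-5)(-9) − (-10)(-10) = -55
A_3→A_4: (-10)(-1) − (-4)(-9) = -26
A_4→A_5: (-4)(5.5) − (-9.5)(-1) = -31.5
A_5→A_6: (-9.5)(0) − (-2.5)(5.5) = 13.75
A_6→A_7: (-2.5)(4) − (3)(0) = -10
A_7→A_8: (3)(3) − (10)(4) = -31
A_8→A_1: (10)(-7) − (4)(3) = -82
Σ = -296.75
Area = |Σ|/2 = 148.375.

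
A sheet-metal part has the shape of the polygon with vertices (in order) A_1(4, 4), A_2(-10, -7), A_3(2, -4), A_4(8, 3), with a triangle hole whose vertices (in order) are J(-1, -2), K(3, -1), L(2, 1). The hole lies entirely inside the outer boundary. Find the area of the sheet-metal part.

Outer boundary:
Apply the shoelace formula: 2A = Σ (x_i·y_{i+1} − x_{i+1}·y_i), indices taken mod 4.
A_1→A_2: (4)(-7) − (-10)(4) = 12
A_2→A_3: (-10)(-4) − (2)(-7) = 54
A_3→A_4: (2)(3) − (8)(-4) = 38
A_4→A_1: (8)(4) − (4)(3) = 20
Σ = 124
Area = |Σ|/2 = 62.
Hole:
Apply the surveyor's formula: 2A = Σ (x_i·y_{i+1} − x_{i+1}·y_i), indices taken mod 3.
Cross-terms: 7, 5, -3  ⇒  Σ = 9
Area = |Σ|/2 = 4.5.
Net area = 62 − 4.5 = 57.5.

57.5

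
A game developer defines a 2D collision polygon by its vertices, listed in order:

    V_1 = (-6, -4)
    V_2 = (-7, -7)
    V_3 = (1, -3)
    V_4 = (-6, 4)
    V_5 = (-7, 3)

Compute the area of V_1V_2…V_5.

42

Apply Gauss's area formula: 2A = Σ (x_i·y_{i+1} − x_{i+1}·y_i), indices taken mod 5.
Cross-terms: 14, 28, -14, 10, 46  ⇒  Σ = 84
Area = |Σ|/2 = 42.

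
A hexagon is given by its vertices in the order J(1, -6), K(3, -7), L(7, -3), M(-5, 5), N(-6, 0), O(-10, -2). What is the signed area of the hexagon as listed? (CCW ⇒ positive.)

Apply the surveyor's formula: 2A = Σ (x_i·y_{i+1} − x_{i+1}·y_i), indices taken mod 6.
Σ = (11) + (40) + (20) + (30) + (12) + (62) = 175
Signed area = Σ/2 = 87.5 (positive ⇒ counter-clockwise traversal).

87.5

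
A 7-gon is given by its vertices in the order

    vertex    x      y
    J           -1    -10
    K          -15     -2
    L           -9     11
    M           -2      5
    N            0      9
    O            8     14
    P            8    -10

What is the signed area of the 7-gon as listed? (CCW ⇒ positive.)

-363

Apply the shoelace formula: 2A = Σ (x_i·y_{i+1} − x_{i+1}·y_i), indices taken mod 7.
J→K: (-1)(-2) − (-15)(-10) = -148
K→L: (-15)(11) − (-9)(-2) = -183
L→M: (-9)(5) − (-2)(11) = -23
M→N: (-2)(9) − (0)(5) = -18
N→O: (0)(14) − (8)(9) = -72
O→P: (8)(-10) − (8)(14) = -192
P→J: (8)(-10) − (-1)(-10) = -90
Σ = -726
Signed area = Σ/2 = -363 (negative ⇒ clockwise traversal).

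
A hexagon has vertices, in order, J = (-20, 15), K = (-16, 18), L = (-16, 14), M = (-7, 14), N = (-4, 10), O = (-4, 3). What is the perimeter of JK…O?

50

|JK| = √((4)² + (3)²) = √25 = 5
|KL| = √((0)² + (-4)²) = √16 = 4
|LM| = √((9)² + (0)²) = √81 = 9
|MN| = √((3)² + (-4)²) = √25 = 5
|NO| = √((0)² + (-7)²) = √49 = 7
|OJ| = √((-16)² + (12)²) = √400 = 20
Perimeter = 5 + 4 + 9 + 5 + 7 + 20 = 50.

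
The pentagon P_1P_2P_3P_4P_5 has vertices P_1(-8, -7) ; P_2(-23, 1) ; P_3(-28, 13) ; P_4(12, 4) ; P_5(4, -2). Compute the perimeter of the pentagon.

94

|P_1P_2| = √((-15)² + (8)²) = √289 = 17
|P_2P_3| = √((-5)² + (12)²) = √169 = 13
|P_3P_4| = √((40)² + (-9)²) = √1681 = 41
|P_4P_5| = √((-8)² + (-6)²) = √100 = 10
|P_5P_1| = √((-12)² + (-5)²) = √169 = 13
Perimeter = 17 + 13 + 41 + 10 + 13 = 94.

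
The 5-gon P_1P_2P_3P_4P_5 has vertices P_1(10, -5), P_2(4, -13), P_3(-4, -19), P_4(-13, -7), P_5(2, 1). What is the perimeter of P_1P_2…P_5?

62

|P_1P_2| = √((-6)² + (-8)²) = √100 = 10
|P_2P_3| = √((-8)² + (-6)²) = √100 = 10
|P_3P_4| = √((-9)² + (12)²) = √225 = 15
|P_4P_5| = √((15)² + (8)²) = √289 = 17
|P_5P_1| = √((8)² + (-6)²) = √100 = 10
Perimeter = 10 + 10 + 15 + 17 + 10 = 62.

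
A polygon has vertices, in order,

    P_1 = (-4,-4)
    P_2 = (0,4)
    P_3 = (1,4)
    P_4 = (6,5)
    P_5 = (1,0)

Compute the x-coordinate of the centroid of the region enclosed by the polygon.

Apply Gauss's area formula. First the cross-terms c_i = x_i·y_{i+1} − x_{i+1}·y_i:
  -16, -4, -19, -5, -4  ⇒  2A = -48, A = -24.
Then Σ (x_i + x_{i+1})·c_i = -96, so x̄ = -96 / (6·(-24)) = 2/3.

2/3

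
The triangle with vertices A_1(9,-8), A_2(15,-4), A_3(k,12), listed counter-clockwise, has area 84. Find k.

-3

Write out the shoelace sum; only the two edges meeting at A_3 involve k:
2·Area = [(15·12 − k·(-4)) + (k·(-8) − 9·12)] + 84
       = -4·k + 156 = 168
⇒ k = -3.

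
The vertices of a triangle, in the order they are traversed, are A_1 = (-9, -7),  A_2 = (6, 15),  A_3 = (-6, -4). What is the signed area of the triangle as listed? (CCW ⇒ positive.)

A_1→A_2: (-9)(15) − (6)(-7) = -93
A_2→A_3: (6)(-4) − (-6)(15) = 66
A_3→A_1: (-6)(-7) − (-9)(-4) = 6
Σ = -21
Signed area = Σ/2 = -10.5 (negative ⇒ clockwise traversal).

-10.5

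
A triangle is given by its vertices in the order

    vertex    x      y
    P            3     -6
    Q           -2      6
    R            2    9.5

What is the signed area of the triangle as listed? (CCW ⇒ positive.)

-32.75

Apply the shoelace formula: 2A = Σ (x_i·y_{i+1} − x_{i+1}·y_i), indices taken mod 3.
Σ = (6) + (-31) + (-40.5) = -65.5
Signed area = Σ/2 = -32.75 (negative ⇒ clockwise traversal).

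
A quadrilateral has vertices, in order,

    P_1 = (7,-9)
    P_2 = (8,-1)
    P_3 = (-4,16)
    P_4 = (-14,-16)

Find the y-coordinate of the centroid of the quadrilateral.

-316/143

Apply the surveyor's formula. First the cross-terms c_i = x_i·y_{i+1} − x_{i+1}·y_i:
  65, 124, 288, 238  ⇒  2A = 715, A = 357.5.
Then Σ (y_i + y_{i+1})·c_i = -4740, so ȳ = -4740 / (6·357.5) = -316/143.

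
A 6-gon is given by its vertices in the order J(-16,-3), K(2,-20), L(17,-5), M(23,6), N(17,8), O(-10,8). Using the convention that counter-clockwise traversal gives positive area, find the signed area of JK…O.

J→K: (-16)(-20) − (2)(-3) = 326
K→L: (2)(-5) − (17)(-20) = 330
L→M: (17)(6) − (23)(-5) = 217
M→N: (23)(8) − (17)(6) = 82
N→O: (17)(8) − (-10)(8) = 216
O→J: (-10)(-3) − (-16)(8) = 158
Σ = 1329
Signed area = Σ/2 = 664.5 (positive ⇒ counter-clockwise traversal).

664.5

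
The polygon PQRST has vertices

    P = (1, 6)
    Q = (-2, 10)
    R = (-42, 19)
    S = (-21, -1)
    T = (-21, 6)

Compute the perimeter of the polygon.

104

|PQ| = √((-3)² + (4)²) = √25 = 5
|QR| = √((-40)² + (9)²) = √1681 = 41
|RS| = √((21)² + (-20)²) = √841 = 29
|ST| = √((0)² + (7)²) = √49 = 7
|TP| = √((22)² + (0)²) = √484 = 22
Perimeter = 5 + 41 + 29 + 7 + 22 = 104.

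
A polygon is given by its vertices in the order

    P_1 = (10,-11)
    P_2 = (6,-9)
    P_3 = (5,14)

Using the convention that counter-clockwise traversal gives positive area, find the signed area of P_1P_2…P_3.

-45

Apply the shoelace (surveyor's) formula: 2A = Σ (x_i·y_{i+1} − x_{i+1}·y_i), indices taken mod 3.
P_1→P_2: (10)(-9) − (6)(-11) = -24
P_2→P_3: (6)(14) − (5)(-9) = 129
P_3→P_1: (5)(-11) − (10)(14) = -195
Σ = -90
Signed area = Σ/2 = -45 (negative ⇒ clockwise traversal).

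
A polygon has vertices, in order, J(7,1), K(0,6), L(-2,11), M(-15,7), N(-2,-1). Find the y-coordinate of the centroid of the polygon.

Apply the shoelace (surveyor's) formula. First the cross-terms c_i = x_i·y_{i+1} − x_{i+1}·y_i:
  42, 12, 151, 29, 5  ⇒  2A = 239, A = 119.5.
Then Σ (y_i + y_{i+1})·c_i = 3390, so ȳ = 3390 / (6·119.5) = 1130/239.

1130/239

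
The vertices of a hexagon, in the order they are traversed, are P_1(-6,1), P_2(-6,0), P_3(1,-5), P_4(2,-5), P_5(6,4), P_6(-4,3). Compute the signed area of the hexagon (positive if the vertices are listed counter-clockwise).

Σ = (6) + (30) + (5) + (38) + (34) + (14) = 127
Signed area = Σ/2 = 63.5 (positive ⇒ counter-clockwise traversal).

63.5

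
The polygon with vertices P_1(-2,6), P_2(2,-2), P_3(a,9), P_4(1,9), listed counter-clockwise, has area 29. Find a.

The doubled signed area Σ (x_i y_{i+1} − x_{i+1} y_i) is linear in a.
With a=0 it equals 25; the coefficient of a is 11 (from the two edges through P_3).
So 11·a + 25 = 2·29 = 58 ⇒ a = 3.

3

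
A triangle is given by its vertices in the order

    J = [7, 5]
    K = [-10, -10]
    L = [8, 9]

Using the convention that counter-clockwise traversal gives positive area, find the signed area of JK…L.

-26.5

Apply the surveyor's formula: 2A = Σ (x_i·y_{i+1} − x_{i+1}·y_i), indices taken mod 3.
Σ = (-20) + (-10) + (-23) = -53
Signed area = Σ/2 = -26.5 (negative ⇒ clockwise traversal).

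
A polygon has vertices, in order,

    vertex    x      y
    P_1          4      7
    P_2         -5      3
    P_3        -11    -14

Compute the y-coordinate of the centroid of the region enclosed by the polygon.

Apply the shoelace (surveyor's) formula. First the cross-terms c_i = x_i·y_{i+1} − x_{i+1}·y_i:
  47, 103, -21  ⇒  2A = 129, A = 64.5.
Then Σ (y_i + y_{i+1})·c_i = -516, so ȳ = -516 / (6·64.5) = -4/3.

-4/3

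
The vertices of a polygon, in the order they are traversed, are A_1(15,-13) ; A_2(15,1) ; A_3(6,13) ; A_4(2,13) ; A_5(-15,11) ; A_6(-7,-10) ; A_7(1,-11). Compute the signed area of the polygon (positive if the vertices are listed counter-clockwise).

567

A_1→A_2: (15)(1) − (15)(-13) = 210
A_2→A_3: (15)(13) − (6)(1) = 189
A_3→A_4: (6)(13) − (2)(13) = 52
A_4→A_5: (2)(11) − (-15)(13) = 217
A_5→A_6: (-15)(-10) − (-7)(11) = 227
A_6→A_7: (-7)(-11) − (1)(-10) = 87
A_7→A_1: (1)(-13) − (15)(-11) = 152
Σ = 1134
Signed area = Σ/2 = 567 (positive ⇒ counter-clockwise traversal).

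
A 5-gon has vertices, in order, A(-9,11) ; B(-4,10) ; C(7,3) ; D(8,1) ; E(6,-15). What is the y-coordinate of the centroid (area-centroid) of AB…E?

1/17

Apply the shoelace (surveyor's) formula. First the cross-terms c_i = x_i·y_{i+1} − x_{i+1}·y_i:
  -46, -82, -17, -126, -69  ⇒  2A = -340, A = -170.
Then Σ (y_i + y_{i+1})·c_i = -60, so ȳ = -60 / (6·(-170)) = 1/17.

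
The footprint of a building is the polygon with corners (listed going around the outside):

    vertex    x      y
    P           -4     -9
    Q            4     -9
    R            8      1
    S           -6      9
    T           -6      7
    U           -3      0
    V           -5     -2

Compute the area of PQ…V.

151

Σ = (72) + (76) + (78) + (12) + (21) + (6) + (37) = 302
Area = |Σ|/2 = 151.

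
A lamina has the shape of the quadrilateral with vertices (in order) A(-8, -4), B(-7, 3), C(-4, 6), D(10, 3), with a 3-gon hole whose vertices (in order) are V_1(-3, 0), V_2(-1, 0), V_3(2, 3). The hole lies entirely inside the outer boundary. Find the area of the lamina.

Outer boundary:
Apply the shoelace (surveyor's) formula: 2A = Σ (x_i·y_{i+1} − x_{i+1}·y_i), indices taken mod 4.
A→B: (-8)(3) − (-7)(-4) = -52
B→C: (-7)(6) − (-4)(3) = -30
C→D: (-4)(3) − (10)(6) = -72
D→A: (10)(-4) − (-8)(3) = -16
Σ = -170
Area = |Σ|/2 = 85.
Hole:
Apply the shoelace formula: 2A = Σ (x_i·y_{i+1} − x_{i+1}·y_i), indices taken mod 3.
Σ = (0) + (-3) + (9) = 6
Area = |Σ|/2 = 3.
Net area = 85 − 3 = 82.

82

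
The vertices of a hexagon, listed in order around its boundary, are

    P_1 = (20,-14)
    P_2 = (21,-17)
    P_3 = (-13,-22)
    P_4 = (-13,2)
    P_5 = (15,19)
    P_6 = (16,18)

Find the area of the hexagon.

Apply the shoelace formula: 2A = Σ (x_i·y_{i+1} − x_{i+1}·y_i), indices taken mod 6.
Σ = (-46) + (-683) + (-312) + (-277) + (-34) + (-584) = -1936
Area = |Σ|/2 = 968.

968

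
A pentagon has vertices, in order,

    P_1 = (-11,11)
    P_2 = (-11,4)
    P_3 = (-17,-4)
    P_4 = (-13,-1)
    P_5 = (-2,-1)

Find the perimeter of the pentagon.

|P_1P_2| = √((0)² + (-7)²) = √49 = 7
|P_2P_3| = √((-6)² + (-8)²) = √100 = 10
|P_3P_4| = √((4)² + (3)²) = √25 = 5
|P_4P_5| = √((11)² + (0)²) = √121 = 11
|P_5P_1| = √((-9)² + (12)²) = √225 = 15
Perimeter = 7 + 10 + 5 + 11 + 15 = 48.

48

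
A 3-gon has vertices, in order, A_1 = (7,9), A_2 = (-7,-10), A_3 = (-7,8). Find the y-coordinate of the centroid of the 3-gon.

Apply the surveyor's formula. First the cross-terms c_i = x_i·y_{i+1} − x_{i+1}·y_i:
  -7, -126, -119  ⇒  2A = -252, A = -126.
Then Σ (y_i + y_{i+1})·c_i = -1764, so ȳ = -1764 / (6·(-126)) = 7/3.

7/3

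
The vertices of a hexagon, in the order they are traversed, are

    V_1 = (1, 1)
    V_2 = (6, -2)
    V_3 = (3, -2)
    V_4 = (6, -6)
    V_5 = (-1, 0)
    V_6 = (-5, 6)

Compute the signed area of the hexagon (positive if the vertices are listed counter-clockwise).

V_1→V_2: (1)(-2) − (6)(1) = -8
V_2→V_3: (6)(-2) − (3)(-2) = -6
V_3→V_4: (3)(-6) − (6)(-2) = -6
V_4→V_5: (6)(0) − (-1)(-6) = -6
V_5→V_6: (-1)(6) − (-5)(0) = -6
V_6→V_1: (-5)(1) − (1)(6) = -11
Σ = -43
Signed area = Σ/2 = -21.5 (negative ⇒ clockwise traversal).

-21.5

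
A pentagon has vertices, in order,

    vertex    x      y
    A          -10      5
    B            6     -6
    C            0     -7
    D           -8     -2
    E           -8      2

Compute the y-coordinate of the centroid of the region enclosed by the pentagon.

-22/9

Apply the surveyor's formula. First the cross-terms c_i = x_i·y_{i+1} − x_{i+1}·y_i:
  30, -42, -56, -32, -20  ⇒  2A = -120, A = -60.
Then Σ (y_i + y_{i+1})·c_i = 880, so ȳ = 880 / (6·(-60)) = -22/9.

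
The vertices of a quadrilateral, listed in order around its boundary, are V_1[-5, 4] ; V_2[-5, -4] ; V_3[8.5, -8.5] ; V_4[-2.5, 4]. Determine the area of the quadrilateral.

Σ = (40) + (76.5) + (12.75) + (10) = 139.25
Area = |Σ|/2 = 69.625.

69.625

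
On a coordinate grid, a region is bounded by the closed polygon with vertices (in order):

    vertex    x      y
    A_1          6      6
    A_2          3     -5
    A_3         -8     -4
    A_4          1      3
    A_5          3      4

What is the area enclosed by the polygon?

65.5

Apply the shoelace formula: 2A = Σ (x_i·y_{i+1} − x_{i+1}·y_i), indices taken mod 5.
A_1→A_2: (6)(-5) − (3)(6) = -48
A_2→A_3: (3)(-4) − (-8)(-5) = -52
A_3→A_4: (-8)(3) − (1)(-4) = -20
A_4→A_5: (1)(4) − (3)(3) = -5
A_5→A_1: (3)(6) − (6)(4) = -6
Σ = -131
Area = |Σ|/2 = 65.5.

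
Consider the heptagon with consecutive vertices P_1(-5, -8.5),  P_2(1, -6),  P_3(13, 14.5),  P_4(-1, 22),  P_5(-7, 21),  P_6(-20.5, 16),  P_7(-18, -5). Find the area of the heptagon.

700.75

Apply the shoelace (surveyor's) formula: 2A = Σ (x_i·y_{i+1} − x_{i+1}·y_i), indices taken mod 7.
P_1→P_2: (-5)(-6) − (1)(-8.5) = 38.5
P_2→P_3: (1)(14.5) − (13)(-6) = 92.5
P_3→P_4: (13)(22) − (-1)(14.5) = 300.5
P_4→P_5: (-1)(21) − (-7)(22) = 133
P_5→P_6: (-7)(16) − (-20.5)(21) = 318.5
P_6→P_7: (-20.5)(-5) − (-18)(16) = 390.5
P_7→P_1: (-18)(-8.5) − (-5)(-5) = 128
Σ = 1401.5
Area = |Σ|/2 = 700.75.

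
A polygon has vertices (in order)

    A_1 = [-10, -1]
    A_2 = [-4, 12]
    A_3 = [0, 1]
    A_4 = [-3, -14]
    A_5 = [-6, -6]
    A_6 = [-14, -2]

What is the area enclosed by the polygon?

134.5

Apply the shoelace formula: 2A = Σ (x_i·y_{i+1} − x_{i+1}·y_i), indices taken mod 6.
Cross-terms: -124, -4, 3, -66, -72, -6  ⇒  Σ = -269
Area = |Σ|/2 = 134.5.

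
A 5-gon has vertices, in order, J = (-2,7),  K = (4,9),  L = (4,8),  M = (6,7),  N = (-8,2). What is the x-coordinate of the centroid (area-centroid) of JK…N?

-10/27

Apply the surveyor's formula. First the cross-terms c_i = x_i·y_{i+1} − x_{i+1}·y_i:
  -46, -4, -20, 68, -52  ⇒  2A = -54, A = -27.
Then Σ (x_i + x_{i+1})·c_i = 60, so x̄ = 60 / (6·(-27)) = -10/27.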